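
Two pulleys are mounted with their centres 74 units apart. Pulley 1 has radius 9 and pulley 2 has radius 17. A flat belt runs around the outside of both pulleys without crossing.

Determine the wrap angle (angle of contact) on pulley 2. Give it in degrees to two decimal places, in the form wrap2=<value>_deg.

open belt: β = asin((r2−r1)/C) = asin(8/74) = 6.2063°
wrap1 = π − 2β = 167.5875°
wrap2 = π + 2β = 192.4125°

wrap2=192.41_deg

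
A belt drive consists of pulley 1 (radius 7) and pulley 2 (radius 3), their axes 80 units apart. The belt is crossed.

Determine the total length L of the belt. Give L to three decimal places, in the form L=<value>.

crossed belt: β = asin((r1+r2)/C) = asin(10/80) = 7.1808°
wrap1 = wrap2 = π + 2β = 194.3615°
tangent length = C·cosβ = 79.3725
L = (r1+r2)·wrap + 2·C·cosβ = 10·3.3922 + 2·79.3725 = 192.6676

L=192.668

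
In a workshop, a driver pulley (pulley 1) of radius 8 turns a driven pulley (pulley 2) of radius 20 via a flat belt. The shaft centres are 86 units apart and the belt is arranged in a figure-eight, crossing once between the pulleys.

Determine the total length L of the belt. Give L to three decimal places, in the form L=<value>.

L=269.164

crossed belt: β = asin((r1+r2)/C) = asin(28/86) = 19.0008°
wrap1 = wrap2 = π + 2β = 218.0016°
tangent length = C·cosβ = 81.3142
L = (r1+r2)·wrap + 2·C·cosβ = 28·3.8048 + 2·81.3142 = 269.1641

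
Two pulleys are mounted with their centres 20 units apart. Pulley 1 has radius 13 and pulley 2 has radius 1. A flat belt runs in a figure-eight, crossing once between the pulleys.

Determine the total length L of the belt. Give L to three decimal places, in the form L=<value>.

crossed belt: β = asin((r1+r2)/C) = asin(14/20) = 44.4270°
wrap1 = wrap2 = π + 2β = 268.8540°
tangent length = C·cosβ = 14.2829
L = (r1+r2)·wrap + 2·C·cosβ = 14·4.6924 + 2·14.2829 = 94.2591

L=94.259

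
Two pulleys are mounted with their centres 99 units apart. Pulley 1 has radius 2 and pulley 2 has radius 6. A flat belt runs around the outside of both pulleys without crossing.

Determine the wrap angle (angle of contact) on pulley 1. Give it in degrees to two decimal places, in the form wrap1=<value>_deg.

wrap1=175.37_deg

open belt: β = asin((r2−r1)/C) = asin(4/99) = 2.3156°
wrap1 = π − 2β = 175.3688°
wrap2 = π + 2β = 184.6312°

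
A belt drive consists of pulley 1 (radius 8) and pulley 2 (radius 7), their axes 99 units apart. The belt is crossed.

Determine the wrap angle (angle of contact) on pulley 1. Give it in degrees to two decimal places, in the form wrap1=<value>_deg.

crossed belt: β = asin((r1+r2)/C) = asin(15/99) = 8.7147°
wrap1 = wrap2 = π + 2β = 197.4295°

wrap1=197.43_deg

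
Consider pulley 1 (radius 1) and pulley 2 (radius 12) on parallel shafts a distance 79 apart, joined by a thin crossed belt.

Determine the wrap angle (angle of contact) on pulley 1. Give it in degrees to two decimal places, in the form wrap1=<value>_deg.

wrap1=198.94_deg

crossed belt: β = asin((r1+r2)/C) = asin(13/79) = 9.4715°
wrap1 = wrap2 = π + 2β = 198.9430°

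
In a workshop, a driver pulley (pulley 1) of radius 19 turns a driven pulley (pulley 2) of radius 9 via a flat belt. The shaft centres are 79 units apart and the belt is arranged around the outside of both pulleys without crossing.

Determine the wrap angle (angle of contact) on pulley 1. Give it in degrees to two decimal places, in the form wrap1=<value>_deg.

open belt: β = asin((r2−r1)/C) = asin(-10/79) = -7.2721°
wrap1 = π − 2β = 194.5443°
wrap2 = π + 2β = 165.4557°

wrap1=194.54_deg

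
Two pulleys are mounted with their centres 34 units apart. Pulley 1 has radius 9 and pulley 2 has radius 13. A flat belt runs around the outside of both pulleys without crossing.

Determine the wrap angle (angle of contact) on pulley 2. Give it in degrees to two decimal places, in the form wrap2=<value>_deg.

open belt: β = asin((r2−r1)/C) = asin(4/34) = 6.7563°
wrap1 = π − 2β = 166.4873°
wrap2 = π + 2β = 193.5127°

wrap2=193.51_deg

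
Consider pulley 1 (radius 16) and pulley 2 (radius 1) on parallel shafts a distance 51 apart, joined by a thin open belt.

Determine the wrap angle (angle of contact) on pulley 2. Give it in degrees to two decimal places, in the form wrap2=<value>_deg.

wrap2=145.79_deg

open belt: β = asin((r2−r1)/C) = asin(-15/51) = -17.1046°
wrap1 = π − 2β = 214.2093°
wrap2 = π + 2β = 145.7907°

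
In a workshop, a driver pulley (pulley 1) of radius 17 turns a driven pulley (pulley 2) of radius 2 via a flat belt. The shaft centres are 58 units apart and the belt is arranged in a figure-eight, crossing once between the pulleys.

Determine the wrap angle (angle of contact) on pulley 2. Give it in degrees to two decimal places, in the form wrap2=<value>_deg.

wrap2=218.24_deg

crossed belt: β = asin((r1+r2)/C) = asin(19/58) = 19.1223°
wrap1 = wrap2 = π + 2β = 218.2447°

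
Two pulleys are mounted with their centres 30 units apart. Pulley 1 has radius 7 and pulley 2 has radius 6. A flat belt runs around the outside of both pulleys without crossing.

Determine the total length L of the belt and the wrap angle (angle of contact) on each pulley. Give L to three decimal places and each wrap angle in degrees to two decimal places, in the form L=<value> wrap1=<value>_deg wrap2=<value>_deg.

open belt: β = asin((r2−r1)/C) = asin(-1/30) = -1.9102°
wrap1 = π − 2β = 183.8204°
wrap2 = π + 2β = 176.1796°
tangent length = C·cosβ = 29.9833
L = r1·wrap1 + r2·wrap2 + 2·C·cosβ = 7·3.2083 + 6·3.0749 + 2·29.9833 = 100.8740

L=100.874 wrap1=183.82_deg wrap2=176.18_deg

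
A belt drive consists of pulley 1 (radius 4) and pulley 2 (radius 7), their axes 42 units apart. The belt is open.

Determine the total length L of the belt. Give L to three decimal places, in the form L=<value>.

L=118.772

open belt: β = asin((r2−r1)/C) = asin(3/42) = 4.0960°
wrap1 = π − 2β = 171.8079°
wrap2 = π + 2β = 188.1921°
tangent length = C·cosβ = 41.8927
L = r1·wrap1 + r2·wrap2 + 2·C·cosβ = 4·2.9986 + 7·3.2846 + 2·41.8927 = 118.7719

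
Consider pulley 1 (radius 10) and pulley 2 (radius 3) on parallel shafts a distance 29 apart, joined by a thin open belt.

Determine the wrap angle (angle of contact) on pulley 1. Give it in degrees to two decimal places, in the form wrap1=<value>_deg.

wrap1=207.94_deg

open belt: β = asin((r2−r1)/C) = asin(-7/29) = -13.9680°
wrap1 = π − 2β = 207.9359°
wrap2 = π + 2β = 152.0641°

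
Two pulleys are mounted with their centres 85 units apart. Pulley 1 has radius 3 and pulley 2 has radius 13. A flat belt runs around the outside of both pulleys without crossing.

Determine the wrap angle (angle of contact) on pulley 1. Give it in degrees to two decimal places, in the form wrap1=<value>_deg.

open belt: β = asin((r2−r1)/C) = asin(10/85) = 6.7563°
wrap1 = π − 2β = 166.4873°
wrap2 = π + 2β = 193.5127°

wrap1=166.49_deg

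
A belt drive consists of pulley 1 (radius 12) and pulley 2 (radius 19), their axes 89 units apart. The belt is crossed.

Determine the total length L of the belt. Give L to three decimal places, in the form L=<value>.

crossed belt: β = asin((r1+r2)/C) = asin(31/89) = 20.3843°
wrap1 = wrap2 = π + 2β = 220.7685°
tangent length = C·cosβ = 83.4266
L = (r1+r2)·wrap + 2·C·cosβ = 31·3.8531 + 2·83.4266 = 286.3005

L=286.300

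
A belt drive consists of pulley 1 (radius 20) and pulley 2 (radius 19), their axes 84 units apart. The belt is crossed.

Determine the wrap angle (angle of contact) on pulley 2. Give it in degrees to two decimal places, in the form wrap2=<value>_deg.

wrap2=235.33_deg

crossed belt: β = asin((r1+r2)/C) = asin(39/84) = 27.6640°
wrap1 = wrap2 = π + 2β = 235.3280°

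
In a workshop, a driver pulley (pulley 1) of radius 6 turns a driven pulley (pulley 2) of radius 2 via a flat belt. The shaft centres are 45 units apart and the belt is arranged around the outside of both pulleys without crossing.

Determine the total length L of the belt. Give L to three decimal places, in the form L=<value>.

L=115.489

open belt: β = asin((r2−r1)/C) = asin(-4/45) = -5.0997°
wrap1 = π − 2β = 190.1994°
wrap2 = π + 2β = 169.8006°
tangent length = C·cosβ = 44.8219
L = r1·wrap1 + r2·wrap2 + 2·C·cosβ = 6·3.3196 + 2·2.9636 + 2·44.8219 = 115.4885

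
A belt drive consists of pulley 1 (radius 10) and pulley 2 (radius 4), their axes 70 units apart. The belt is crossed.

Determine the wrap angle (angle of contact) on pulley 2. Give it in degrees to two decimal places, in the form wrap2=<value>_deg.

crossed belt: β = asin((r1+r2)/C) = asin(14/70) = 11.5370°
wrap1 = wrap2 = π + 2β = 203.0739°

wrap2=203.07_deg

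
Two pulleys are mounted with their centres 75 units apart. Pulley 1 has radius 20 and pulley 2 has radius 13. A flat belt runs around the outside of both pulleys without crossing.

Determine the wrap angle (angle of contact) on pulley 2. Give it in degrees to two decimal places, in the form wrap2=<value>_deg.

open belt: β = asin((r2−r1)/C) = asin(-7/75) = -5.3554°
wrap1 = π − 2β = 190.7108°
wrap2 = π + 2β = 169.2892°

wrap2=169.29_deg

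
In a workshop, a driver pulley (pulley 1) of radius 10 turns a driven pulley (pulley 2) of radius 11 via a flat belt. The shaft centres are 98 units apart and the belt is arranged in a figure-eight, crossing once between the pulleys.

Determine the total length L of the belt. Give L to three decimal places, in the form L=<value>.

L=266.491

crossed belt: β = asin((r1+r2)/C) = asin(21/98) = 12.3736°
wrap1 = wrap2 = π + 2β = 204.7473°
tangent length = C·cosβ = 95.7236
L = (r1+r2)·wrap + 2·C·cosβ = 21·3.5735 + 2·95.7236 = 266.4909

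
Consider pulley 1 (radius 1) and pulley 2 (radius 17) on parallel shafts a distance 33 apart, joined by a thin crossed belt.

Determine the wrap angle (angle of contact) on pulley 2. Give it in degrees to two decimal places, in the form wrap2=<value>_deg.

crossed belt: β = asin((r1+r2)/C) = asin(18/33) = 33.0557°
wrap1 = wrap2 = π + 2β = 246.1115°

wrap2=246.11_deg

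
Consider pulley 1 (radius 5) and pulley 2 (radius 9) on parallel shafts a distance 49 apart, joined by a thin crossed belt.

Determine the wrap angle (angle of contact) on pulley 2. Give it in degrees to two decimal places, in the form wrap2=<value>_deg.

wrap2=213.20_deg

crossed belt: β = asin((r1+r2)/C) = asin(14/49) = 16.6015°
wrap1 = wrap2 = π + 2β = 213.2031°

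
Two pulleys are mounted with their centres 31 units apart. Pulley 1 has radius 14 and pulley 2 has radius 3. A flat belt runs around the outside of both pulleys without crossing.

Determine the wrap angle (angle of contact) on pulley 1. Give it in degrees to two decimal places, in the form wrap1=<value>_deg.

wrap1=221.57_deg

open belt: β = asin((r2−r1)/C) = asin(-11/31) = -20.7836°
wrap1 = π − 2β = 221.5671°
wrap2 = π + 2β = 138.4329°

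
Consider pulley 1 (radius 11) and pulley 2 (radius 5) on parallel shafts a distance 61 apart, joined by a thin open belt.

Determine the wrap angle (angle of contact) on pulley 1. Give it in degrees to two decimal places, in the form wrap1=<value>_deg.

wrap1=191.29_deg

open belt: β = asin((r2−r1)/C) = asin(-6/61) = -5.6448°
wrap1 = π − 2β = 191.2896°
wrap2 = π + 2β = 168.7104°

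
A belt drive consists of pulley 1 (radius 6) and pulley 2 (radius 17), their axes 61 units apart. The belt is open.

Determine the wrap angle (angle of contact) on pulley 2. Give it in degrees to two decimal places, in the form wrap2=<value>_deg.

open belt: β = asin((r2−r1)/C) = asin(11/61) = 10.3889°
wrap1 = π − 2β = 159.2223°
wrap2 = π + 2β = 200.7777°

wrap2=200.78_deg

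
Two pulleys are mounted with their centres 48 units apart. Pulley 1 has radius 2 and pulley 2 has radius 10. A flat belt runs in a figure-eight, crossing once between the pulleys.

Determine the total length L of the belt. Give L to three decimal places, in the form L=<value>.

crossed belt: β = asin((r1+r2)/C) = asin(12/48) = 14.4775°
wrap1 = wrap2 = π + 2β = 208.9550°
tangent length = C·cosβ = 46.4758
L = (r1+r2)·wrap + 2·C·cosβ = 12·3.6470 + 2·46.4758 = 136.7150

L=136.715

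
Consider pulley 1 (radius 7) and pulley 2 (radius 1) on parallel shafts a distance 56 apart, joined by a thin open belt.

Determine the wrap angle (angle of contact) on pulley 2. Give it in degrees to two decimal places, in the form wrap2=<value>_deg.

wrap2=167.70_deg

open belt: β = asin((r2−r1)/C) = asin(-6/56) = -6.1506°
wrap1 = π − 2β = 192.3013°
wrap2 = π + 2β = 167.6987°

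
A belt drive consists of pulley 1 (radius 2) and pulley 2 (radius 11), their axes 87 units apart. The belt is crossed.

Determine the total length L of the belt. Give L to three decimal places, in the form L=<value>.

L=216.787

crossed belt: β = asin((r1+r2)/C) = asin(13/87) = 8.5936°
wrap1 = wrap2 = π + 2β = 197.1872°
tangent length = C·cosβ = 86.0233
L = (r1+r2)·wrap + 2·C·cosβ = 13·3.4416 + 2·86.0233 = 216.7869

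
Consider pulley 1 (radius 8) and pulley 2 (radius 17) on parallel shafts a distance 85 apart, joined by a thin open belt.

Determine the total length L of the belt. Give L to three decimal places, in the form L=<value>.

L=249.494

open belt: β = asin((r2−r1)/C) = asin(9/85) = 6.0780°
wrap1 = π − 2β = 167.8440°
wrap2 = π + 2β = 192.1560°
tangent length = C·cosβ = 84.5222
L = r1·wrap1 + r2·wrap2 + 2·C·cosβ = 8·2.9294 + 17·3.3538 + 2·84.5222 = 249.4937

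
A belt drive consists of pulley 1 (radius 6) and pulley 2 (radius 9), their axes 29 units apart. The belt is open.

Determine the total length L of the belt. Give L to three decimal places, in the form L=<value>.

open belt: β = asin((r2−r1)/C) = asin(3/29) = 5.9378°
wrap1 = π − 2β = 168.1245°
wrap2 = π + 2β = 191.8755°
tangent length = C·cosβ = 28.8444
L = r1·wrap1 + r2·wrap2 + 2·C·cosβ = 6·2.9343 + 9·3.3489 + 2·28.8444 = 105.4345

L=105.435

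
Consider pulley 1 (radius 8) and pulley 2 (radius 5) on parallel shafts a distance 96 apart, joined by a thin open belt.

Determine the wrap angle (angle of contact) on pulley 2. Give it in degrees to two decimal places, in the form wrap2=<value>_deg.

open belt: β = asin((r2−r1)/C) = asin(-3/96) = -1.7908°
wrap1 = π − 2β = 183.5816°
wrap2 = π + 2β = 176.4184°

wrap2=176.42_deg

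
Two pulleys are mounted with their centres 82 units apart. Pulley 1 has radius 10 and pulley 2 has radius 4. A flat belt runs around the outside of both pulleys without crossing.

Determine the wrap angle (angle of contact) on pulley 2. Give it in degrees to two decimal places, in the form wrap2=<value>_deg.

wrap2=171.61_deg

open belt: β = asin((r2−r1)/C) = asin(-6/82) = -4.1961°
wrap1 = π − 2β = 188.3922°
wrap2 = π + 2β = 171.6078°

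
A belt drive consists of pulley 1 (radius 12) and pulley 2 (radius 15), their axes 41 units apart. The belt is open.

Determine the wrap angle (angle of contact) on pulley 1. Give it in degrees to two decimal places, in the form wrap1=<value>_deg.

wrap1=171.61_deg

open belt: β = asin((r2−r1)/C) = asin(3/41) = 4.1961°
wrap1 = π − 2β = 171.6078°
wrap2 = π + 2β = 188.3922°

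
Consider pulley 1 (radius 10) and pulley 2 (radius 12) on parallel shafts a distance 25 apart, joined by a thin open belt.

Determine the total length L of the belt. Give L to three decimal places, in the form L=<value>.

L=119.275

open belt: β = asin((r2−r1)/C) = asin(2/25) = 4.5886°
wrap1 = π − 2β = 170.8229°
wrap2 = π + 2β = 189.1771°
tangent length = C·cosβ = 24.9199
L = r1·wrap1 + r2·wrap2 + 2·C·cosβ = 10·2.9814 + 12·3.3018 + 2·24.9199 = 119.2751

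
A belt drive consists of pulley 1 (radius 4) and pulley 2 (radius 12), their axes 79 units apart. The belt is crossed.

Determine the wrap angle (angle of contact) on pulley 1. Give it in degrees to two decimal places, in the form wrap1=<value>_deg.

wrap1=203.37_deg

crossed belt: β = asin((r1+r2)/C) = asin(16/79) = 11.6850°
wrap1 = wrap2 = π + 2β = 203.3701°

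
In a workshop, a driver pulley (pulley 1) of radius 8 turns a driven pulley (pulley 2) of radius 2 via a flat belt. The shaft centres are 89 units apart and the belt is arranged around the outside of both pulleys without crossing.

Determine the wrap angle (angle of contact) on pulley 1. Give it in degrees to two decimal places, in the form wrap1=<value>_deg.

wrap1=187.73_deg

open belt: β = asin((r2−r1)/C) = asin(-6/89) = -3.8656°
wrap1 = π − 2β = 187.7311°
wrap2 = π + 2β = 172.2689°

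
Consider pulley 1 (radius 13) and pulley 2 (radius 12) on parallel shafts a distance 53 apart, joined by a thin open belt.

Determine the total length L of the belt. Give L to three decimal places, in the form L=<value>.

open belt: β = asin((r2−r1)/C) = asin(-1/53) = -1.0811°
wrap1 = π − 2β = 182.1622°
wrap2 = π + 2β = 177.8378°
tangent length = C·cosβ = 52.9906
L = r1·wrap1 + r2·wrap2 + 2·C·cosβ = 13·3.1793 + 12·3.1039 + 2·52.9906 = 184.5587

L=184.559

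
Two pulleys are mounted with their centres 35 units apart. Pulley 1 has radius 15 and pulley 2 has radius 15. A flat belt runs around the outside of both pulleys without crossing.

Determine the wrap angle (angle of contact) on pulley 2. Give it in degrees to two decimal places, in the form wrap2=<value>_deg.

open belt: β = asin((r2−r1)/C) = asin(0/35) = 0.0000°
wrap1 = π − 2β = 180.0000°
wrap2 = π + 2β = 180.0000°

wrap2=180.00_deg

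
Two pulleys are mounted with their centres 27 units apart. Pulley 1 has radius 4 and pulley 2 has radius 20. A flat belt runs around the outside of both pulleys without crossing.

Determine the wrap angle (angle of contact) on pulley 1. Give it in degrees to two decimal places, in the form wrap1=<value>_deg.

open belt: β = asin((r2−r1)/C) = asin(16/27) = 36.3412°
wrap1 = π − 2β = 107.3176°
wrap2 = π + 2β = 252.6824°

wrap1=107.32_deg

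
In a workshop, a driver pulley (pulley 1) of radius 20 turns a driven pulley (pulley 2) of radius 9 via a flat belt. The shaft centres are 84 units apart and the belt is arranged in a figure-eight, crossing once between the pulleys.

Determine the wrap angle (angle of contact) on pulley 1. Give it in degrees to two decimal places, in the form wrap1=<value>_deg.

crossed belt: β = asin((r1+r2)/C) = asin(29/84) = 20.1963°
wrap1 = wrap2 = π + 2β = 220.3927°

wrap1=220.39_deg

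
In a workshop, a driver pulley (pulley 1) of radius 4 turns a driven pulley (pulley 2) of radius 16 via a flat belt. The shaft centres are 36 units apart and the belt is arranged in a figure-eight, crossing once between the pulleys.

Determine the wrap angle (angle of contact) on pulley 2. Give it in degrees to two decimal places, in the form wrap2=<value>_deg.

wrap2=247.50_deg

crossed belt: β = asin((r1+r2)/C) = asin(20/36) = 33.7490°
wrap1 = wrap2 = π + 2β = 247.4980°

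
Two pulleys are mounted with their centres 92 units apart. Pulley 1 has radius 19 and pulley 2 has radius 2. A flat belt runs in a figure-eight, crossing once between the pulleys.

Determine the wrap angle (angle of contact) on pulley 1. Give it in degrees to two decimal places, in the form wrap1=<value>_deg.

wrap1=206.39_deg

crossed belt: β = asin((r1+r2)/C) = asin(21/92) = 13.1947°
wrap1 = wrap2 = π + 2β = 206.3894°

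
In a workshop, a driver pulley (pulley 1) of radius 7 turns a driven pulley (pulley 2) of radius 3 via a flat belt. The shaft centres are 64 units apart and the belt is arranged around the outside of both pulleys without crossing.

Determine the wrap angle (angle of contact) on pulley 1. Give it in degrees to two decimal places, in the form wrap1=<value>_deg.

wrap1=187.17_deg

open belt: β = asin((r2−r1)/C) = asin(-4/64) = -3.5833°
wrap1 = π − 2β = 187.1666°
wrap2 = π + 2β = 172.8334°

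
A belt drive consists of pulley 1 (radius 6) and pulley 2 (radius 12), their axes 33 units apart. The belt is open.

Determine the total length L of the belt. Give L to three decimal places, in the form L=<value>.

open belt: β = asin((r2−r1)/C) = asin(6/33) = 10.4757°
wrap1 = π − 2β = 159.0486°
wrap2 = π + 2β = 200.9514°
tangent length = C·cosβ = 32.4500
L = r1·wrap1 + r2·wrap2 + 2·C·cosβ = 6·2.7759 + 12·3.5073 + 2·32.4500 = 123.6426

L=123.643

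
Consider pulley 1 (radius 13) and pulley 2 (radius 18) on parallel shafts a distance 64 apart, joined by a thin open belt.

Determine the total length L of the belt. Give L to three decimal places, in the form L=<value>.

open belt: β = asin((r2−r1)/C) = asin(5/64) = 4.4808°
wrap1 = π − 2β = 171.0384°
wrap2 = π + 2β = 188.9616°
tangent length = C·cosβ = 63.8044
L = r1·wrap1 + r2·wrap2 + 2·C·cosβ = 13·2.9852 + 18·3.2980 + 2·63.8044 = 225.7802

L=225.780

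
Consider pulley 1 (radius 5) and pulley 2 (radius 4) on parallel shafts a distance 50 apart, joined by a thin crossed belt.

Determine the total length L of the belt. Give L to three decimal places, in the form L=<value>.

crossed belt: β = asin((r1+r2)/C) = asin(9/50) = 10.3698°
wrap1 = wrap2 = π + 2β = 200.7395°
tangent length = C·cosβ = 49.1833
L = (r1+r2)·wrap + 2·C·cosβ = 9·3.5036 + 2·49.1833 = 129.8988

L=129.899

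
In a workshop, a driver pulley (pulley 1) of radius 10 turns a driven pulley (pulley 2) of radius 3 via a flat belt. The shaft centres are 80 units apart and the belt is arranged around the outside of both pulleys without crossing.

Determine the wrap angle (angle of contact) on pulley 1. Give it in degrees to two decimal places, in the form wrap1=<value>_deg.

wrap1=190.04_deg

open belt: β = asin((r2−r1)/C) = asin(-7/80) = -5.0198°
wrap1 = π − 2β = 190.0396°
wrap2 = π + 2β = 169.9604°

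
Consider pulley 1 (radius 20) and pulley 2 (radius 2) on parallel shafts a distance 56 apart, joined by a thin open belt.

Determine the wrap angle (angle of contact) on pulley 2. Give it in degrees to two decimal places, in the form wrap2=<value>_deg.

open belt: β = asin((r2−r1)/C) = asin(-18/56) = -18.7493°
wrap1 = π − 2β = 217.4987°
wrap2 = π + 2β = 142.5013°

wrap2=142.50_deg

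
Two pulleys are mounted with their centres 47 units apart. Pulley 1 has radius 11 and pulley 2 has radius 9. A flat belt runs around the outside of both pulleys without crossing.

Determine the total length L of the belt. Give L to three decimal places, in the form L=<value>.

open belt: β = asin((r2−r1)/C) = asin(-2/47) = -2.4389°
wrap1 = π − 2β = 184.8777°
wrap2 = π + 2β = 175.1223°
tangent length = C·cosβ = 46.9574
L = r1·wrap1 + r2·wrap2 + 2·C·cosβ = 11·3.2267 + 9·3.0565 + 2·46.9574 = 156.9170

L=156.917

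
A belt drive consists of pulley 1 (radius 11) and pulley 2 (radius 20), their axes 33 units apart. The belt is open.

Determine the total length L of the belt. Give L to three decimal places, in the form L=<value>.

open belt: β = asin((r2−r1)/C) = asin(9/33) = 15.8266°
wrap1 = π − 2β = 148.3468°
wrap2 = π + 2β = 211.6532°
tangent length = C·cosβ = 31.7490
L = r1·wrap1 + r2·wrap2 + 2·C·cosβ = 11·2.5891 + 20·3.6940 + 2·31.7490 = 165.8595

L=165.859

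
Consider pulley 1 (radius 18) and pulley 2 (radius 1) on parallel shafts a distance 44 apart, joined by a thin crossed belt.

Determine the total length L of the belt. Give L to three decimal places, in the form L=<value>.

L=156.030

crossed belt: β = asin((r1+r2)/C) = asin(19/44) = 25.5830°
wrap1 = wrap2 = π + 2β = 231.1660°
tangent length = C·cosβ = 39.6863
L = (r1+r2)·wrap + 2·C·cosβ = 19·4.0346 + 2·39.6863 = 156.0301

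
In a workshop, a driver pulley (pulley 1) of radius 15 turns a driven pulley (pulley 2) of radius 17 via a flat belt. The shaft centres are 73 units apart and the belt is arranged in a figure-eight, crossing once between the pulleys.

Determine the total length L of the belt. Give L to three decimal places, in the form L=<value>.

L=260.797

crossed belt: β = asin((r1+r2)/C) = asin(32/73) = 25.9990°
wrap1 = wrap2 = π + 2β = 231.9981°
tangent length = C·cosβ = 65.6125
L = (r1+r2)·wrap + 2·C·cosβ = 32·4.0491 + 2·65.6125 = 260.7972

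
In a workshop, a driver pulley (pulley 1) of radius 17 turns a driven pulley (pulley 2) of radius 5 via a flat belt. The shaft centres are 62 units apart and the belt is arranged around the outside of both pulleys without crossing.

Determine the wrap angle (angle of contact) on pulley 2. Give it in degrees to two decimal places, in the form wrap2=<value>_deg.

open belt: β = asin((r2−r1)/C) = asin(-12/62) = -11.1599°
wrap1 = π − 2β = 202.3199°
wrap2 = π + 2β = 157.6801°

wrap2=157.68_deg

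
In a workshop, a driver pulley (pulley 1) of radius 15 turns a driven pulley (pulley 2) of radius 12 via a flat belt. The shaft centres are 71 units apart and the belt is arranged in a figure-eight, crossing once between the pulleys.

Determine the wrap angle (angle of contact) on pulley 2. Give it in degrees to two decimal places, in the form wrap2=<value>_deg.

wrap2=224.70_deg

crossed belt: β = asin((r1+r2)/C) = asin(27/71) = 22.3511°
wrap1 = wrap2 = π + 2β = 224.7023°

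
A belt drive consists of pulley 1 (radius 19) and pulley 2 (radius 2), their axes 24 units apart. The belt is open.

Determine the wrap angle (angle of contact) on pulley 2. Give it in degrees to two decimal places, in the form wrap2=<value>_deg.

wrap2=89.80_deg

open belt: β = asin((r2−r1)/C) = asin(-17/24) = -45.0995°
wrap1 = π − 2β = 270.1989°
wrap2 = π + 2β = 89.8011°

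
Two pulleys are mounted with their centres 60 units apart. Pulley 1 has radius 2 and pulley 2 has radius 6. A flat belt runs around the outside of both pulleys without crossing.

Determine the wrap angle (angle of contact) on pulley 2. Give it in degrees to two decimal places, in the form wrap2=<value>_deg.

open belt: β = asin((r2−r1)/C) = asin(4/60) = 3.8226°
wrap1 = π − 2β = 172.3549°
wrap2 = π + 2β = 187.6451°

wrap2=187.65_deg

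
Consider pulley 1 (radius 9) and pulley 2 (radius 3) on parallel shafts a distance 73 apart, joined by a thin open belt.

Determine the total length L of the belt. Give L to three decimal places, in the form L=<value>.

L=184.193

open belt: β = asin((r2−r1)/C) = asin(-6/73) = -4.7146°
wrap1 = π − 2β = 189.4291°
wrap2 = π + 2β = 170.5709°
tangent length = C·cosβ = 72.7530
L = r1·wrap1 + r2·wrap2 + 2·C·cosβ = 9·3.3062 + 3·2.9770 + 2·72.7530 = 184.1925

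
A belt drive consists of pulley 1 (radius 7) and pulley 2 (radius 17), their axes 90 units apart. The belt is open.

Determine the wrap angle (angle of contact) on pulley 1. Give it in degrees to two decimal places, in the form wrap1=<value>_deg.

open belt: β = asin((r2−r1)/C) = asin(10/90) = 6.3794°
wrap1 = π − 2β = 167.2413°
wrap2 = π + 2β = 192.7587°

wrap1=167.24_deg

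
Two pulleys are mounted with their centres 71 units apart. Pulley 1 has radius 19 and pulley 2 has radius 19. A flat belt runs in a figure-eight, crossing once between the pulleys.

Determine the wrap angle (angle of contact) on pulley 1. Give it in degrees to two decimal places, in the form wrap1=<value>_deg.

wrap1=244.72_deg

crossed belt: β = asin((r1+r2)/C) = asin(38/71) = 32.3582°
wrap1 = wrap2 = π + 2β = 244.7165°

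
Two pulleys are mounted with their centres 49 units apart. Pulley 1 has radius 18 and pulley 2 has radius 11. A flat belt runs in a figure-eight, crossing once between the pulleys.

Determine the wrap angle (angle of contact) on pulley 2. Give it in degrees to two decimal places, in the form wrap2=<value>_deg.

crossed belt: β = asin((r1+r2)/C) = asin(29/49) = 36.2875°
wrap1 = wrap2 = π + 2β = 252.5749°

wrap2=252.57_deg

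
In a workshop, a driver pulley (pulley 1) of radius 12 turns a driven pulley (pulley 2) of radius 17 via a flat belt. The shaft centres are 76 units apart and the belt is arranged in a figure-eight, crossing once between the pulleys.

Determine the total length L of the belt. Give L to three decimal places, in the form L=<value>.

crossed belt: β = asin((r1+r2)/C) = asin(29/76) = 22.4315°
wrap1 = wrap2 = π + 2β = 224.8630°
tangent length = C·cosβ = 70.2496
L = (r1+r2)·wrap + 2·C·cosβ = 29·3.9246 + 2·70.2496 = 254.3125

L=254.313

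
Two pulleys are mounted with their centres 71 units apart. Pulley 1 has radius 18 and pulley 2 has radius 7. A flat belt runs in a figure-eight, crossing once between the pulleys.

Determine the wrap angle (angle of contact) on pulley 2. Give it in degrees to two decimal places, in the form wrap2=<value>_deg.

crossed belt: β = asin((r1+r2)/C) = asin(25/71) = 20.6166°
wrap1 = wrap2 = π + 2β = 221.2332°

wrap2=221.23_deg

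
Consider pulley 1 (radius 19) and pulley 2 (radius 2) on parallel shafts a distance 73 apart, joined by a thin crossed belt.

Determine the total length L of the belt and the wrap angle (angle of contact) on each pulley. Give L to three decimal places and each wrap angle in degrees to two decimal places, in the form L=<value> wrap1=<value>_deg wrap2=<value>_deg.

L=218.057 wrap1=213.44_deg wrap2=213.44_deg

crossed belt: β = asin((r1+r2)/C) = asin(21/73) = 16.7186°
wrap1 = wrap2 = π + 2β = 213.4372°
tangent length = C·cosβ = 69.9142
L = (r1+r2)·wrap + 2·C·cosβ = 21·3.7252 + 2·69.9142 = 218.0573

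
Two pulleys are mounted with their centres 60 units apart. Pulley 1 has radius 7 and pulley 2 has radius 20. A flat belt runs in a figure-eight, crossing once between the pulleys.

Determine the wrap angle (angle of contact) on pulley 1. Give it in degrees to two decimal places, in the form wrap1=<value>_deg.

wrap1=233.49_deg

crossed belt: β = asin((r1+r2)/C) = asin(27/60) = 26.7437°
wrap1 = wrap2 = π + 2β = 233.4874°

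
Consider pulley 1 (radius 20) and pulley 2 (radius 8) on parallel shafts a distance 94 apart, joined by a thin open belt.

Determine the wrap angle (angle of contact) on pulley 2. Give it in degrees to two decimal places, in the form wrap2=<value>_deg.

wrap2=165.33_deg

open belt: β = asin((r2−r1)/C) = asin(-12/94) = -7.3344°
wrap1 = π − 2β = 194.6687°
wrap2 = π + 2β = 165.3313°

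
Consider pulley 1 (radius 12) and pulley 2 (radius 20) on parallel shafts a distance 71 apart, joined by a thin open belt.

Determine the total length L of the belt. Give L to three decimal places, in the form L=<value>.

L=243.433

open belt: β = asin((r2−r1)/C) = asin(8/71) = 6.4696°
wrap1 = π − 2β = 167.0608°
wrap2 = π + 2β = 192.9392°
tangent length = C·cosβ = 70.5479
L = r1·wrap1 + r2·wrap2 + 2·C·cosβ = 12·2.9158 + 20·3.3674 + 2·70.5479 = 243.4333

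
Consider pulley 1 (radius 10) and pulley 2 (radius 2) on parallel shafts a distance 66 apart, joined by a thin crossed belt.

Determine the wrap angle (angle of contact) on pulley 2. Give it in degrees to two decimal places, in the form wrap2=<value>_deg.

wrap2=200.95_deg

crossed belt: β = asin((r1+r2)/C) = asin(12/66) = 10.4757°
wrap1 = wrap2 = π + 2β = 200.9514°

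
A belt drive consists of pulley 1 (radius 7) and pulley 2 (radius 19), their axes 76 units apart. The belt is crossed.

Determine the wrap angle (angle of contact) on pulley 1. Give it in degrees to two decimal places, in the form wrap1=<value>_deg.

crossed belt: β = asin((r1+r2)/C) = asin(26/76) = 20.0052°
wrap1 = wrap2 = π + 2β = 220.0104°

wrap1=220.01_deg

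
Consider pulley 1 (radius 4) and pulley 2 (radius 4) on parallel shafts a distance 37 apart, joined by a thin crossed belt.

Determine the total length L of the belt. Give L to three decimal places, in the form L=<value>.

crossed belt: β = asin((r1+r2)/C) = asin(8/37) = 12.4869°
wrap1 = wrap2 = π + 2β = 204.9738°
tangent length = C·cosβ = 36.1248
L = (r1+r2)·wrap + 2·C·cosβ = 8·3.5775 + 2·36.1248 = 100.8693

L=100.869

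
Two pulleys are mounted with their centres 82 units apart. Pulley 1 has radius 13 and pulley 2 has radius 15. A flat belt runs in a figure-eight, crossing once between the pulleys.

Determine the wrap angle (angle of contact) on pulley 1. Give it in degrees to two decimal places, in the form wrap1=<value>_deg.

crossed belt: β = asin((r1+r2)/C) = asin(28/82) = 19.9661°
wrap1 = wrap2 = π + 2β = 219.9321°

wrap1=219.93_deg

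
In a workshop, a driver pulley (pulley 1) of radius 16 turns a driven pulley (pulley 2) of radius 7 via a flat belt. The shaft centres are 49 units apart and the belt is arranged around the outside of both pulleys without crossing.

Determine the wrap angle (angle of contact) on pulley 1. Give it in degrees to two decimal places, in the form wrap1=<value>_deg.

open belt: β = asin((r2−r1)/C) = asin(-9/49) = -10.5838°
wrap1 = π − 2β = 201.1676°
wrap2 = π + 2β = 158.8324°

wrap1=201.17_deg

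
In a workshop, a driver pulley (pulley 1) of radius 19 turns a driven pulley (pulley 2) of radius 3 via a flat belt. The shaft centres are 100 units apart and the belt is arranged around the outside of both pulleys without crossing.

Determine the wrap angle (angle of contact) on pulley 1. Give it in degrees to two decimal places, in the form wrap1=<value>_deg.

open belt: β = asin((r2−r1)/C) = asin(-16/100) = -9.2069°
wrap1 = π − 2β = 198.4138°
wrap2 = π + 2β = 161.5862°

wrap1=198.41_deg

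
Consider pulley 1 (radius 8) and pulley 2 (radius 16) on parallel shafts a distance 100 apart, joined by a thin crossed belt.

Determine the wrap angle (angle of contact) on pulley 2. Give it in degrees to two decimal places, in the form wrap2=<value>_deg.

crossed belt: β = asin((r1+r2)/C) = asin(24/100) = 13.8865°
wrap1 = wrap2 = π + 2β = 207.7731°

wrap2=207.77_deg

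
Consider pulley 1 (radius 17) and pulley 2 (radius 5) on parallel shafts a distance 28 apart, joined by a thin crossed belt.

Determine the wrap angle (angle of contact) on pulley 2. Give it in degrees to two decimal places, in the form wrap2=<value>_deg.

crossed belt: β = asin((r1+r2)/C) = asin(22/28) = 51.7868°
wrap1 = wrap2 = π + 2β = 283.5736°

wrap2=283.57_deg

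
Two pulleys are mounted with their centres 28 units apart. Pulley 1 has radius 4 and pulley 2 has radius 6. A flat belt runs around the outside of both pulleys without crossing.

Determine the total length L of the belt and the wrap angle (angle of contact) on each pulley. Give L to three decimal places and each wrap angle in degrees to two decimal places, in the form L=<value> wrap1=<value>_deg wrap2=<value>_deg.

L=87.559 wrap1=171.81_deg wrap2=188.19_deg

open belt: β = asin((r2−r1)/C) = asin(2/28) = 4.0960°
wrap1 = π − 2β = 171.8079°
wrap2 = π + 2β = 188.1921°
tangent length = C·cosβ = 27.9285
L = r1·wrap1 + r2·wrap2 + 2·C·cosβ = 4·2.9986 + 6·3.2846 + 2·27.9285 = 87.5588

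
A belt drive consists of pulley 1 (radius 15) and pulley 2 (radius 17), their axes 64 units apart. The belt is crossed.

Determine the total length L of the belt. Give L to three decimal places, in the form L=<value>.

L=244.893

crossed belt: β = asin((r1+r2)/C) = asin(32/64) = 30.0000°
wrap1 = wrap2 = π + 2β = 240.0000°
tangent length = C·cosβ = 55.4256
L = (r1+r2)·wrap + 2·C·cosβ = 32·4.1888 + 2·55.4256 = 244.8925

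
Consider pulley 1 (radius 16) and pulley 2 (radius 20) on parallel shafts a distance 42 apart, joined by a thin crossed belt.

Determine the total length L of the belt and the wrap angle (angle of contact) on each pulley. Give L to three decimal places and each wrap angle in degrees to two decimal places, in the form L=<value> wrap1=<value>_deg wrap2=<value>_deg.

L=230.502 wrap1=297.99_deg wrap2=297.99_deg

crossed belt: β = asin((r1+r2)/C) = asin(36/42) = 58.9973°
wrap1 = wrap2 = π + 2β = 297.9946°
tangent length = C·cosβ = 21.6333
L = (r1+r2)·wrap + 2·C·cosβ = 36·5.2010 + 2·21.6333 = 230.5021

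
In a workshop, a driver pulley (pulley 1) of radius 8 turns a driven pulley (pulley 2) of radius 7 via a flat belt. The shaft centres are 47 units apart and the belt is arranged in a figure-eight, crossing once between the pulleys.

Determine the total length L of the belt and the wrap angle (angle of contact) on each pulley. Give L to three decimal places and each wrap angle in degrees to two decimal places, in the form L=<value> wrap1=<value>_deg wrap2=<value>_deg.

crossed belt: β = asin((r1+r2)/C) = asin(15/47) = 18.6115°
wrap1 = wrap2 = π + 2β = 217.2229°
tangent length = C·cosβ = 44.5421
L = (r1+r2)·wrap + 2·C·cosβ = 15·3.7913 + 2·44.5421 = 145.9531

L=145.953 wrap1=217.22_deg wrap2=217.22_deg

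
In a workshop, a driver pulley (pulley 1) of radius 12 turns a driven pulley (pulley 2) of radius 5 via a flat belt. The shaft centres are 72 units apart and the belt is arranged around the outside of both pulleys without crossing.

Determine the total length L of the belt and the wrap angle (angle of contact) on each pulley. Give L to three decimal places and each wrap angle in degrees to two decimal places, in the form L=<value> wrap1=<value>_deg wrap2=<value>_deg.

open belt: β = asin((r2−r1)/C) = asin(-7/72) = -5.5792°
wrap1 = π − 2β = 191.1585°
wrap2 = π + 2β = 168.8415°
tangent length = C·cosβ = 71.6589
L = r1·wrap1 + r2·wrap2 + 2·C·cosβ = 12·3.3363 + 5·2.9468 + 2·71.6589 = 198.0882

L=198.088 wrap1=191.16_deg wrap2=168.84_deg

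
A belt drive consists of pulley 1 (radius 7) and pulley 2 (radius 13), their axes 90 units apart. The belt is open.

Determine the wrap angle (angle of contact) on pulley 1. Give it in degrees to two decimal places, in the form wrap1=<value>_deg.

open belt: β = asin((r2−r1)/C) = asin(6/90) = 3.8226°
wrap1 = π − 2β = 172.3549°
wrap2 = π + 2β = 187.6451°

wrap1=172.35_deg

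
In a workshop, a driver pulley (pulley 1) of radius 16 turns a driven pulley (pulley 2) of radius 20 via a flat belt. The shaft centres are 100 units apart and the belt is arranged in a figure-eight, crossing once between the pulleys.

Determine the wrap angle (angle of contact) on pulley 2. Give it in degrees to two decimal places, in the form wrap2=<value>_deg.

crossed belt: β = asin((r1+r2)/C) = asin(36/100) = 21.1002°
wrap1 = wrap2 = π + 2β = 222.2004°

wrap2=222.20_deg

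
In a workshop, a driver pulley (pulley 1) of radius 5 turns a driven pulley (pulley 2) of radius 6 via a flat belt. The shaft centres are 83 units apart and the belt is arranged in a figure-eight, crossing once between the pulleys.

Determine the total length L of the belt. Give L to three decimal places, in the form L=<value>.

L=202.017

crossed belt: β = asin((r1+r2)/C) = asin(11/83) = 7.6158°
wrap1 = wrap2 = π + 2β = 195.2316°
tangent length = C·cosβ = 82.2679
L = (r1+r2)·wrap + 2·C·cosβ = 11·3.4074 + 2·82.2679 = 202.0175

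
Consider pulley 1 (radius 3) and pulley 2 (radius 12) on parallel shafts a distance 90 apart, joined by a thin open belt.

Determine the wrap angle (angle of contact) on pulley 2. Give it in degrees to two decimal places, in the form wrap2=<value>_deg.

wrap2=191.48_deg

open belt: β = asin((r2−r1)/C) = asin(9/90) = 5.7392°
wrap1 = π − 2β = 168.5217°
wrap2 = π + 2β = 191.4783°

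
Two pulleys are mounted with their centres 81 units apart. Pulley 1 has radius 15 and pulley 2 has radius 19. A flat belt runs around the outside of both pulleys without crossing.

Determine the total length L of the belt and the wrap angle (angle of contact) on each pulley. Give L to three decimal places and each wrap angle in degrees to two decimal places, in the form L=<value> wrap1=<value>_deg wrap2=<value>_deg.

L=269.012 wrap1=174.34_deg wrap2=185.66_deg

open belt: β = asin((r2−r1)/C) = asin(4/81) = 2.8306°
wrap1 = π − 2β = 174.3389°
wrap2 = π + 2β = 185.6611°
tangent length = C·cosβ = 80.9012
L = r1·wrap1 + r2·wrap2 + 2·C·cosβ = 15·3.0428 + 19·3.2404 + 2·80.9012 = 269.0117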